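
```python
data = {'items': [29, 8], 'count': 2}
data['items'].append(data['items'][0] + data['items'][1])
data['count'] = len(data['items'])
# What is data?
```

After line 1: data = {'items': [29, 8], 'count': 2}
After line 2 (append 29 + 8 = 37): data = {'items': [29, 8, 37], 'count': 2}
After line 3 (count = len(items) = 3): data = {'items': [29, 8, 37], 'count': 3}

{'items': [29, 8, 37], 'count': 3}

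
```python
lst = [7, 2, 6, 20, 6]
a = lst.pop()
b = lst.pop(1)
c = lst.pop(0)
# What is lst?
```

After line 1: lst = [7, 2, 6, 20, 6]
After line 2 (pop() -> a = 6): lst = [7, 2, 6, 20]
After line 3 (pop(1) -> b = 2): lst = [7, 6, 20]
After line 4 (pop(0) -> c = 7): lst = [6, 20]

[6, 20]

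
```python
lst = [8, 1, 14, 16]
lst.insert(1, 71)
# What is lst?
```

[8, 71, 1, 14, 16]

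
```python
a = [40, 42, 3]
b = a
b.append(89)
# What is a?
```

After line 1: a = [40, 42, 3]
After line 2 (b = a is an alias, same object): a = [40, 42, 3], b = [40, 42, 3]
After line 3 (b.append mutates the shared list): a = [40, 42, 3, 89], b = [40, 42, 3, 89]

[40, 42, 3, 89]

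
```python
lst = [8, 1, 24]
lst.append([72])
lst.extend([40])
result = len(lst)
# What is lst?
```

After line 1: lst = [8, 1, 24]
After line 2 (append adds [72] as single element): lst = [8, 1, 24, [72]]
After line 3 (extend unpacks [40], adds 40): lst = [8, 1, 24, [72], 40]
After line 4: result = len(lst) = 5

[8, 1, 24, [72], 40]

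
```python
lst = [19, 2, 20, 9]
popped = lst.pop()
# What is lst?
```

[19, 2, 20]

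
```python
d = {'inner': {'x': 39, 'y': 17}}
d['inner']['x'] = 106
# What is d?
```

After line 1: d = {'inner': {'x': 39, 'y': 17}}
After line 2 (inner x overwritten): d = {'inner': {'x': 106, 'y': 17}}

{'inner': {'x': 106, 'y': 17}}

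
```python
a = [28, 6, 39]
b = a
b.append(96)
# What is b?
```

After line 1: a = [28, 6, 39]
After line 2 (b = a is an alias, same object): a = [28, 6, 39], b = [28, 6, 39]
After line 3 (b.append mutates the shared list): a = [28, 6, 39, 96], b = [28, 6, 39, 96]

[28, 6, 39, 96]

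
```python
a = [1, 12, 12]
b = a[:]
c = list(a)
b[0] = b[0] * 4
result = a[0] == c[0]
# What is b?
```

After line 1: a = [1, 12, 12]
After line 2 (b = a[:], copy): a = [1, 12, 12], b = [1, 12, 12]
After line 3 (c = list(a) is a copy, new object): c = [1, 12, 12]
After line 4 (b[0] = 1 * 4 = 4; only b mutates (copy)): a = [1, 12, 12], b = [4, 12, 12], c = [1, 12, 12]
After line 5 (a[0] = 1, c[0] = 1; result = True)

[4, 12, 12]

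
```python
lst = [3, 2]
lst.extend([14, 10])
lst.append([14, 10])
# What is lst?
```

After line 1: lst = [3, 2]
After line 2 (extend unpacks [14, 10]): lst = [3, 2, 14, 10]
After line 3 (append adds [14, 10] as single element): lst = [3, 2, 14, 10, [14, 10]]

[3, 2, 14, 10, [14, 10]]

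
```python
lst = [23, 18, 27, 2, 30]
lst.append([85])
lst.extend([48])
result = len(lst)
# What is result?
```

After line 1: lst = [23, 18, 27, 2, 30]
After line 2 (append adds [85] as single element): lst = [23, 18, 27, 2, 30, [85]]
After line 3 (extend unpacks [48], adds 48): lst = [23, 18, 27, 2, 30, [85], 48]
After line 4: result = len(lst) = 7

7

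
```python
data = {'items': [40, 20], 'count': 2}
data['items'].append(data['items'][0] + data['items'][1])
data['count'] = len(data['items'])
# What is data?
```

After line 1: data = {'items': [40, 20], 'count': 2}
After line 2 (append 40 + 20 = 60): data = {'items': [40, 20, 60], 'count': 2}
After line 3 (count = len(items) = 3): data = {'items': [40, 20, 60], 'count': 3}

{'items': [40, 20, 60], 'count': 3}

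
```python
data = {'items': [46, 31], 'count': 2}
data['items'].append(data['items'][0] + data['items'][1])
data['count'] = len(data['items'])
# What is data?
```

After line 1: data = {'items': [46, 31], 'count': 2}
After line 2 (append 46 + 31 = 77): data = {'items': [46, 31, 77], 'count': 2}
After line 3 (count = len(items) = 3): data = {'items': [46, 31, 77], 'count': 3}

{'items': [46, 31, 77], 'count': 3}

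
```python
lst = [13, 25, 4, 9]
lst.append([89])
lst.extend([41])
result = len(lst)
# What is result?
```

After line 1: lst = [13, 25, 4, 9]
After line 2 (append adds [89] as single element): lst = [13, 25, 4, 9, [89]]
After line 3 (extend unpacks [41], adds 41): lst = [13, 25, 4, 9, [89], 41]
After line 4: result = len(lst) = 6

6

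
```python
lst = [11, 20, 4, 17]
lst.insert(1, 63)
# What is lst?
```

[11, 63, 20, 4, 17]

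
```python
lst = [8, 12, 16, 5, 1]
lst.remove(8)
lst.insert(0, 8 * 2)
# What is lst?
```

After line 1: lst = [8, 12, 16, 5, 1]
After line 2 (remove first 8): lst = [12, 16, 5, 1]
After line 3 (insert 16 at index 0): lst = [16, 12, 16, 5, 1]

[16, 12, 16, 5, 1]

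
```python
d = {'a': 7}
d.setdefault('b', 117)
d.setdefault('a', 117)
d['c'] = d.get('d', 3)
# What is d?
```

After line 1: d = {'a': 7}
After line 2 (setdefault adds 'b'=117): d = {'a': 7, 'b': 117}
After line 3 (setdefault 'a' no-op, already exists): d = {'a': 7, 'b': 117}
After line 4 (get('d', 3) returns default since 'd' not in d): d = {'a': 7, 'b': 117, 'c': 3}

{'a': 7, 'b': 117, 'c': 3}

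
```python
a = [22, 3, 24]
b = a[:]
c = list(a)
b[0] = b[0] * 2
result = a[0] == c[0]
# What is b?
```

After line 1: a = [22, 3, 24]
After line 2 (b = a[:], copy): a = [22, 3, 24], b = [22, 3, 24]
After line 3 (c = list(a) is a copy, new object): c = [22, 3, 24]
After line 4 (b[0] = 22 * 2 = 44; only b mutates (copy)): a = [22, 3, 24], b = [44, 3, 24], c = [22, 3, 24]
After line 5 (a[0] = 22, c[0] = 22; result = True)

[44, 3, 24]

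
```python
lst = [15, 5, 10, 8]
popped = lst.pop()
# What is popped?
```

8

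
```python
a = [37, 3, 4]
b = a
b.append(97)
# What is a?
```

After line 1: a = [37, 3, 4]
After line 2 (b = a is an alias, same object): a = [37, 3, 4], b = [37, 3, 4]
After line 3 (b.append mutates the shared list): a = [37, 3, 4, 97], b = [37, 3, 4, 97]

[37, 3, 4, 97]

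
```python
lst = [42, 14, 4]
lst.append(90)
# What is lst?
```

[42, 14, 4, 90]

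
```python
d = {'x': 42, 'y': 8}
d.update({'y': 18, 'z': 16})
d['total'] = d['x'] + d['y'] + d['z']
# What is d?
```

After line 1: d = {'x': 42, 'y': 8}
After line 2 (y overwritten, z added): d = {'x': 42, 'y': 18, 'z': 16}
After line 3 (total = 42 + 18 + 16 = 76): d = {'x': 42, 'y': 18, 'z': 16, 'total': 76}

{'x': 42, 'y': 18, 'z': 16, 'total': 76}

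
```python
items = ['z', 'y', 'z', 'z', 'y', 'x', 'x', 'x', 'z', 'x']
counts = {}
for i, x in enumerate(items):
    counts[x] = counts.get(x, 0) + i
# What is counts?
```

Initial: counts = {}, items = ['z', 'y', 'z', 'z', 'y', 'x', 'x', 'x', 'z', 'x']
i=0, x='z': counts = {'z': 0}
i=1, x='y': counts = {'z': 0, 'y': 1}
i=2, x='z': counts = {'z': 2, 'y': 1}
i=3, x='z': counts = {'z': 5, 'y': 1}
i=4, x='y': counts = {'z': 5, 'y': 5}
i=5, x='x': counts = {'z': 5, 'y': 5, 'x': 5}
i=6, x='x': counts = {'z': 5, 'y': 5, 'x': 11}
i=7, x='x': counts = {'z': 5, 'y': 5, 'x': 18}
i=8, x='z': counts = {'z': 13, 'y': 5, 'x': 18}
i=9, x='x': counts = {'z': 13, 'y': 5, 'x': 27}

{'z': 13, 'y': 5, 'x': 27}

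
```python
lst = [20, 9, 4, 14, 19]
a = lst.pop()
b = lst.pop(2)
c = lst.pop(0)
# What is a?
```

After line 1: lst = [20, 9, 4, 14, 19]
After line 2 (pop() -> a = 19): lst = [20, 9, 4, 14]
After line 3 (pop(2) -> b = 4): lst = [20, 9, 14]
After line 4 (pop(0) -> c = 20): lst = [9, 14]

19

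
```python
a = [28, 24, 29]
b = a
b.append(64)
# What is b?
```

After line 1: a = [28, 24, 29]
After line 2 (b = a is an alias, same object): a = [28, 24, 29], b = [28, 24, 29]
After line 3 (b.append mutates the shared list): a = [28, 24, 29, 64], b = [28, 24, 29, 64]

[28, 24, 29, 64]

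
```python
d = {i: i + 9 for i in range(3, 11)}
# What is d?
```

{3: 12, 4: 13, 5: 14, 6: 15, 7: 16, 8: 17, 9: 18, 10: 19}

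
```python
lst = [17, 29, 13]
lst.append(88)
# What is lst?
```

[17, 29, 13, 88]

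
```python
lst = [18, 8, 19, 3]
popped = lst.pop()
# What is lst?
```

[18, 8, 19]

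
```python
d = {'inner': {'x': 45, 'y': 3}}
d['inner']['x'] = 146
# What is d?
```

After line 1: d = {'inner': {'x': 45, 'y': 3}}
After line 2 (inner x overwritten): d = {'inner': {'x': 146, 'y': 3}}

{'inner': {'x': 146, 'y': 3}}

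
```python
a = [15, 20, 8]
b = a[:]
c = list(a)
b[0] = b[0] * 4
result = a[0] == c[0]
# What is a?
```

After line 1: a = [15, 20, 8]
After line 2 (b = a[:], copy): a = [15, 20, 8], b = [15, 20, 8]
After line 3 (c = list(a) is a copy, new object): c = [15, 20, 8]
After line 4 (b[0] = 15 * 4 = 60; only b mutates (copy)): a = [15, 20, 8], b = [60, 20, 8], c = [15, 20, 8]
After line 5 (a[0] = 15, c[0] = 15; result = True)

[15, 20, 8]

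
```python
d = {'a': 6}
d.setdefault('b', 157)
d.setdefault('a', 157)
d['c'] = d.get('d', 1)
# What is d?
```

After line 1: d = {'a': 6}
After line 2 (setdefault adds 'b'=157): d = {'a': 6, 'b': 157}
After line 3 (setdefault 'a' no-op, already exists): d = {'a': 6, 'b': 157}
After line 4 (get('d', 1) returns default since 'd' not in d): d = {'a': 6, 'b': 157, 'c': 1}

{'a': 6, 'b': 157, 'c': 1}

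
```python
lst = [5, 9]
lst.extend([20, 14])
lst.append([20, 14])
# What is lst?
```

After line 1: lst = [5, 9]
After line 2 (extend unpacks [20, 14]): lst = [5, 9, 20, 14]
After line 3 (append adds [20, 14] as single element): lst = [5, 9, 20, 14, [20, 14]]

[5, 9, 20, 14, [20, 14]]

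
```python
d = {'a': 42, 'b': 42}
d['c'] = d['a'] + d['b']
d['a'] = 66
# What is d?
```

After line 1: d = {'a': 42, 'b': 42}
After line 2 (d['c'] = 42 + 42): d = {'a': 42, 'b': 42, 'c': 84}
After line 3: d = {'a': 66, 'b': 42, 'c': 84}

{'a': 66, 'b': 42, 'c': 84}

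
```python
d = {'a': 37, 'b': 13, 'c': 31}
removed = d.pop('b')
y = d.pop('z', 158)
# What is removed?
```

After line 1: d = {'a': 37, 'b': 13, 'c': 31}
After line 2 (pop 'b' returns 13): d = {'a': 37, 'c': 31}, removed = 13
After line 3 (pop 'z' missing, returns default 158): d = {'a': 37, 'c': 31}, y = 158

13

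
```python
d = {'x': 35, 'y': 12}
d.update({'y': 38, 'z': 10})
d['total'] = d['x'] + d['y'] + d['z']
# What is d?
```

After line 1: d = {'x': 35, 'y': 12}
After line 2 (y overwritten, z added): d = {'x': 35, 'y': 38, 'z': 10}
After line 3 (total = 35 + 38 + 10 = 83): d = {'x': 35, 'y': 38, 'z': 10, 'total': 83}

{'x': 35, 'y': 38, 'z': 10, 'total': 83}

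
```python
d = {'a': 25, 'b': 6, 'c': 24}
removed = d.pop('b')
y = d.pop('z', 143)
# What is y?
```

After line 1: d = {'a': 25, 'b': 6, 'c': 24}
After line 2 (pop 'b' returns 6): d = {'a': 25, 'c': 24}, removed = 6
After line 3 (pop 'z' missing, returns default 143): d = {'a': 25, 'c': 24}, y = 143

143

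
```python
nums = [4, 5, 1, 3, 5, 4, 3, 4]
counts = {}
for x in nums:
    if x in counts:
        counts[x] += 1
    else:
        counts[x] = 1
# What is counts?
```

Initial: counts = {}, nums = [4, 5, 1, 3, 5, 4, 3, 4]
See 4: counts = {4: 1}
See 5: counts = {4: 1, 5: 1}
See 1: counts = {4: 1, 5: 1, 1: 1}
See 3: counts = {4: 1, 5: 1, 1: 1, 3: 1}
See 5: counts = {4: 1, 5: 2, 1: 1, 3: 1}
See 4: counts = {4: 2, 5: 2, 1: 1, 3: 1}
See 3: counts = {4: 2, 5: 2, 1: 1, 3: 2}
See 4: counts = {4: 3, 5: 2, 1: 1, 3: 2}

{4: 3, 5: 2, 1: 1, 3: 2}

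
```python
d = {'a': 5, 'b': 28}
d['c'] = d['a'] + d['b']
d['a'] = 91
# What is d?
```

After line 1: d = {'a': 5, 'b': 28}
After line 2 (d['c'] = 5 + 28): d = {'a': 5, 'b': 28, 'c': 33}
After line 3: d = {'a': 91, 'b': 28, 'c': 33}

{'a': 91, 'b': 28, 'c': 33}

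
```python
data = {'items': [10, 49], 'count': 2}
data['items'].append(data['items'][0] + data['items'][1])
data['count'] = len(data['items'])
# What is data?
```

After line 1: data = {'items': [10, 49], 'count': 2}
After line 2 (append 10 + 49 = 59): data = {'items': [10, 49, 59], 'count': 2}
After line 3 (count = len(items) = 3): data = {'items': [10, 49, 59], 'count': 3}

{'items': [10, 49, 59], 'count': 3}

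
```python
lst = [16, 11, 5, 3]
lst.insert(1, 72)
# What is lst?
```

[16, 72, 11, 5, 3]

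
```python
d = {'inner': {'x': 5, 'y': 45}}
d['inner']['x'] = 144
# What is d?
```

After line 1: d = {'inner': {'x': 5, 'y': 45}}
After line 2 (inner x overwritten): d = {'inner': {'x': 144, 'y': 45}}

{'inner': {'x': 144, 'y': 45}}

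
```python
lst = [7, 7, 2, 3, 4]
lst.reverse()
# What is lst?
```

[4, 3, 2, 7, 7]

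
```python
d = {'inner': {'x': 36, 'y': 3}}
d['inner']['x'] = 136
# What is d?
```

After line 1: d = {'inner': {'x': 36, 'y': 3}}
After line 2 (inner x overwritten): d = {'inner': {'x': 136, 'y': 3}}

{'inner': {'x': 136, 'y': 3}}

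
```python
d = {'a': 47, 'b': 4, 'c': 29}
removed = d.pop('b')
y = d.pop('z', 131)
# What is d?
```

After line 1: d = {'a': 47, 'b': 4, 'c': 29}
After line 2 (pop 'b' returns 4): d = {'a': 47, 'c': 29}, removed = 4
After line 3 (pop 'z' missing, returns default 131): d = {'a': 47, 'c': 29}, y = 131

{'a': 47, 'c': 29}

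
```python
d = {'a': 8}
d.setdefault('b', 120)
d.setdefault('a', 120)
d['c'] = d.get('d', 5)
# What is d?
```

After line 1: d = {'a': 8}
After line 2 (setdefault adds 'b'=120): d = {'a': 8, 'b': 120}
After line 3 (setdefault 'a' no-op, already exists): d = {'a': 8, 'b': 120}
After line 4 (get('d', 5) returns default since 'd' not in d): d = {'a': 8, 'b': 120, 'c': 5}

{'a': 8, 'b': 120, 'c': 5}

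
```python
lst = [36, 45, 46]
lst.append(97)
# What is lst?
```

[36, 45, 46, 97]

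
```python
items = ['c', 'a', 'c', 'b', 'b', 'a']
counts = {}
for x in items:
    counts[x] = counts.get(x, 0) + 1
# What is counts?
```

Initial: counts = {}, items = ['c', 'a', 'c', 'b', 'b', 'a']
See 'c': counts = {'c': 1}
See 'a': counts = {'c': 1, 'a': 1}
See 'c': counts = {'c': 2, 'a': 1}
See 'b': counts = {'c': 2, 'a': 1, 'b': 1}
See 'b': counts = {'c': 2, 'a': 1, 'b': 2}
See 'a': counts = {'c': 2, 'a': 2, 'b': 2}

{'c': 2, 'a': 2, 'b': 2}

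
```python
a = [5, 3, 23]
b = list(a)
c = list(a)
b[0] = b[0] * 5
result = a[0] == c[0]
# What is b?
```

After line 1: a = [5, 3, 23]
After line 2 (b = list(a), copy): a = [5, 3, 23], b = [5, 3, 23]
After line 3 (c = list(a) is a copy, new object): c = [5, 3, 23]
After line 4 (b[0] = 5 * 5 = 25; only b mutates (copy)): a = [5, 3, 23], b = [25, 3, 23], c = [5, 3, 23]
After line 5 (a[0] = 5, c[0] = 5; result = True)

[25, 3, 23]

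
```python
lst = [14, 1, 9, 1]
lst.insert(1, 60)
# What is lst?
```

[14, 60, 1, 9, 1]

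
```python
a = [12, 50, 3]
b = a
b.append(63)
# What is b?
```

After line 1: a = [12, 50, 3]
After line 2 (b = a is an alias, same object): a = [12, 50, 3], b = [12, 50, 3]
After line 3 (b.append mutates the shared list): a = [12, 50, 3, 63], b = [12, 50, 3, 63]

[12, 50, 3, 63]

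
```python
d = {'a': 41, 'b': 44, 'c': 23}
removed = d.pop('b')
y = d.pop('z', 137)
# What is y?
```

After line 1: d = {'a': 41, 'b': 44, 'c': 23}
After line 2 (pop 'b' returns 44): d = {'a': 41, 'c': 23}, removed = 44
After line 3 (pop 'z' missing, returns default 137): d = {'a': 41, 'c': 23}, y = 137

137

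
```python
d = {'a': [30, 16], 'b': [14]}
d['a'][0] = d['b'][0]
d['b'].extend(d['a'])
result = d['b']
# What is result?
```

After line 1: d = {'a': [30, 16], 'b': [14]}
After line 2 (a[0] = b[0] = 14): d = {'a': [14, 16], 'b': [14]}
After line 3 (b.extend(a) appends [14, 16]): d = {'a': [14, 16], 'b': [14, 14, 16]}
After line 4: result = d['b'] = [14, 14, 16]

[14, 14, 16]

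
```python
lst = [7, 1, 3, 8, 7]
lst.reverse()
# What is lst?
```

[7, 8, 3, 1, 7]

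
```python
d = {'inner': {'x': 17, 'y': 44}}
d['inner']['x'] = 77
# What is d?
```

After line 1: d = {'inner': {'x': 17, 'y': 44}}
After line 2 (inner x overwritten): d = {'inner': {'x': 77, 'y': 44}}

{'inner': {'x': 77, 'y': 44}}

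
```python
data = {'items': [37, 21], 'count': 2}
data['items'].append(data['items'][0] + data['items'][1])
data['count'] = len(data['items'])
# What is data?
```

After line 1: data = {'items': [37, 21], 'count': 2}
After line 2 (append 37 + 21 = 58): data = {'items': [37, 21, 58], 'count': 2}
After line 3 (count = len(items) = 3): data = {'items': [37, 21, 58], 'count': 3}

{'items': [37, 21, 58], 'count': 3}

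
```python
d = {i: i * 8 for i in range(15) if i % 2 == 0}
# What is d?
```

{0: 0, 2: 16, 4: 32, 6: 48, 8: 64, 10: 80, 12: 96, 14: 112}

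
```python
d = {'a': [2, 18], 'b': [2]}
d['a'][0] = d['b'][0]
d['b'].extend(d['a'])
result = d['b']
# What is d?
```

After line 1: d = {'a': [2, 18], 'b': [2]}
After line 2 (a[0] = b[0] = 2): d = {'a': [2, 18], 'b': [2]}
After line 3 (b.extend(a) appends [2, 18]): d = {'a': [2, 18], 'b': [2, 2, 18]}
After line 4: result = d['b'] = [2, 2, 18]

{'a': [2, 18], 'b': [2, 2, 18]}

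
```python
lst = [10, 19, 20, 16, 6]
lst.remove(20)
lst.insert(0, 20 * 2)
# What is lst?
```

After line 1: lst = [10, 19, 20, 16, 6]
After line 2 (remove first 20): lst = [10, 19, 16, 6]
After line 3 (insert 40 at index 0): lst = [40, 10, 19, 16, 6]

[40, 10, 19, 16, 6]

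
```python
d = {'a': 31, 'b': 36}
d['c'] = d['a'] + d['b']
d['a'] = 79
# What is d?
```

After line 1: d = {'a': 31, 'b': 36}
After line 2 (d['c'] = 31 + 36): d = {'a': 31, 'b': 36, 'c': 67}
After line 3: d = {'a': 79, 'b': 36, 'c': 67}

{'a': 79, 'b': 36, 'c': 67}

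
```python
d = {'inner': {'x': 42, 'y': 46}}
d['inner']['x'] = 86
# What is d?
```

After line 1: d = {'inner': {'x': 42, 'y': 46}}
After line 2 (inner x overwritten): d = {'inner': {'x': 86, 'y': 46}}

{'inner': {'x': 86, 'y': 46}}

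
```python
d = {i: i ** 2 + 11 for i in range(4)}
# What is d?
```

{0: 11, 1: 12, 2: 15, 3: 20}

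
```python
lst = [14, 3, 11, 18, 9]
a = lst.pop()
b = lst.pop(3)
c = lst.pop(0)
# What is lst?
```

After line 1: lst = [14, 3, 11, 18, 9]
After line 2 (pop() -> a = 9): lst = [14, 3, 11, 18]
After line 3 (pop(3) -> b = 18): lst = [14, 3, 11]
After line 4 (pop(0) -> c = 14): lst = [3, 11]

[3, 11]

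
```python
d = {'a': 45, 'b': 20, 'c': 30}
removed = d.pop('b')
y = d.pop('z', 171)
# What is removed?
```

After line 1: d = {'a': 45, 'b': 20, 'c': 30}
After line 2 (pop 'b' returns 20): d = {'a': 45, 'c': 30}, removed = 20
After line 3 (pop 'z' missing, returns default 171): d = {'a': 45, 'c': 30}, y = 171

20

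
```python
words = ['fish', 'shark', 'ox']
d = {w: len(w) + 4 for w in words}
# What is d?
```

{'fish': 8, 'shark': 9, 'ox': 6}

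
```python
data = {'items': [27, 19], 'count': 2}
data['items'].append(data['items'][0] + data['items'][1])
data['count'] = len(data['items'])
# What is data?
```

After line 1: data = {'items': [27, 19], 'count': 2}
After line 2 (append 27 + 19 = 46): data = {'items': [27, 19, 46], 'count': 2}
After line 3 (count = len(items) = 3): data = {'items': [27, 19, 46], 'count': 3}

{'items': [27, 19, 46], 'count': 3}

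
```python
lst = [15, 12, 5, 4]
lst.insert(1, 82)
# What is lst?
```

[15, 82, 12, 5, 4]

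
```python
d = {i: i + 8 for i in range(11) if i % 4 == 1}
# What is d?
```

{1: 9, 5: 13, 9: 17}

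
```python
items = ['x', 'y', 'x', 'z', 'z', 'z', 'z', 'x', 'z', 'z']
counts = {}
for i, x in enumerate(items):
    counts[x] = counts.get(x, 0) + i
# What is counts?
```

Initial: counts = {}, items = ['x', 'y', 'x', 'z', 'z', 'z', 'z', 'x', 'z', 'z']
i=0, x='x': counts = {'x': 0}
i=1, x='y': counts = {'x': 0, 'y': 1}
i=2, x='x': counts = {'x': 2, 'y': 1}
i=3, x='z': counts = {'x': 2, 'y': 1, 'z': 3}
i=4, x='z': counts = {'x': 2, 'y': 1, 'z': 7}
i=5, x='z': counts = {'x': 2, 'y': 1, 'z': 12}
i=6, x='z': counts = {'x': 2, 'y': 1, 'z': 18}
i=7, x='x': counts = {'x': 9, 'y': 1, 'z': 18}
i=8, x='z': counts = {'x': 9, 'y': 1, 'z': 26}
i=9, x='z': counts = {'x': 9, 'y': 1, 'z': 35}

{'x': 9, 'y': 1, 'z': 35}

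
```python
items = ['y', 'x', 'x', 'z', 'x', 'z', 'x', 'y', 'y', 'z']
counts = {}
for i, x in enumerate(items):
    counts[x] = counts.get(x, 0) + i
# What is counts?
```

Initial: counts = {}, items = ['y', 'x', 'x', 'z', 'x', 'z', 'x', 'y', 'y', 'z']
i=0, x='y': counts = {'y': 0}
i=1, x='x': counts = {'y': 0, 'x': 1}
i=2, x='x': counts = {'y': 0, 'x': 3}
i=3, x='z': counts = {'y': 0, 'x': 3, 'z': 3}
i=4, x='x': counts = {'y': 0, 'x': 7, 'z': 3}
i=5, x='z': counts = {'y': 0, 'x': 7, 'z': 8}
i=6, x='x': counts = {'y': 0, 'x': 13, 'z': 8}
i=7, x='y': counts = {'y': 7, 'x': 13, 'z': 8}
i=8, x='y': counts = {'y': 15, 'x': 13, 'z': 8}
i=9, x='z': counts = {'y': 15, 'x': 13, 'z': 17}

{'y': 15, 'x': 13, 'z': 17}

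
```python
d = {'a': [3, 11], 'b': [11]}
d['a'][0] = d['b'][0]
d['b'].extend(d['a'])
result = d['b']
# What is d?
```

After line 1: d = {'a': [3, 11], 'b': [11]}
After line 2 (a[0] = b[0] = 11): d = {'a': [11, 11], 'b': [11]}
After line 3 (b.extend(a) appends [11, 11]): d = {'a': [11, 11], 'b': [11, 11, 11]}
After line 4: result = d['b'] = [11, 11, 11]

{'a': [11, 11], 'b': [11, 11, 11]}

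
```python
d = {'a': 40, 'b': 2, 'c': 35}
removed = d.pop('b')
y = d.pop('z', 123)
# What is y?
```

After line 1: d = {'a': 40, 'b': 2, 'c': 35}
After line 2 (pop 'b' returns 2): d = {'a': 40, 'c': 35}, removed = 2
After line 3 (pop 'z' missing, returns default 123): d = {'a': 40, 'c': 35}, y = 123

123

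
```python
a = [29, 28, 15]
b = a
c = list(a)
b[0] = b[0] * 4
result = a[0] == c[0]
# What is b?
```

After line 1: a = [29, 28, 15]
After line 2 (b = a, alias): a = [29, 28, 15], b = [29, 28, 15]
After line 3 (c = list(a) is a copy, new object): c = [29, 28, 15]
After line 4 (b[0] = 29 * 4 = 116; mutates shared a/b): a = b = [116, 28, 15], c = [29, 28, 15]
After line 5 (a[0] = 116, c[0] = 29; result = False)

[116, 28, 15]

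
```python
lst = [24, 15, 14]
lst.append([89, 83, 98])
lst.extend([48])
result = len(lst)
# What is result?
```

After line 1: lst = [24, 15, 14]
After line 2 (append adds [89, 83, 98] as single element): lst = [24, 15, 14, [89, 83, 98]]
After line 3 (extend unpacks [48], adds 48): lst = [24, 15, 14, [89, 83, 98], 48]
After line 4: result = len(lst) = 5

5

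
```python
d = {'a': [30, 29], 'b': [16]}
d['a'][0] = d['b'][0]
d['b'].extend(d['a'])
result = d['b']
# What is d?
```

After line 1: d = {'a': [30, 29], 'b': [16]}
After line 2 (a[0] = b[0] = 16): d = {'a': [16, 29], 'b': [16]}
After line 3 (b.extend(a) appends [16, 29]): d = {'a': [16, 29], 'b': [16, 16, 29]}
After line 4: result = d['b'] = [16, 16, 29]

{'a': [16, 29], 'b': [16, 16, 29]}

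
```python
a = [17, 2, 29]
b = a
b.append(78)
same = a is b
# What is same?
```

After line 1: a = [17, 2, 29]
After line 2 (b = a is an alias, same object): a = [17, 2, 29], b = [17, 2, 29]
After line 3 (b.append mutates the shared list): a = [17, 2, 29, 78], b = [17, 2, 29, 78]
After line 4 (same = a is b; same object -> True): same = True

True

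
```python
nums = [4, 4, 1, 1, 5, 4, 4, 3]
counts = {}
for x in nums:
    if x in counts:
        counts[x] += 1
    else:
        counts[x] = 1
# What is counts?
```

Initial: counts = {}, nums = [4, 4, 1, 1, 5, 4, 4, 3]
See 4: counts = {4: 1}
See 4: counts = {4: 2}
See 1: counts = {4: 2, 1: 1}
See 1: counts = {4: 2, 1: 2}
See 5: counts = {4: 2, 1: 2, 5: 1}
See 4: counts = {4: 3, 1: 2, 5: 1}
See 4: counts = {4: 4, 1: 2, 5: 1}
See 3: counts = {4: 4, 1: 2, 5: 1, 3: 1}

{4: 4, 1: 2, 5: 1, 3: 1}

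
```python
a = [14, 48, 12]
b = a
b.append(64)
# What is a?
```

After line 1: a = [14, 48, 12]
After line 2 (b = a is an alias, same object): a = [14, 48, 12], b = [14, 48, 12]
After line 3 (b.append mutates the shared list): a = [14, 48, 12, 64], b = [14, 48, 12, 64]

[14, 48, 12, 64]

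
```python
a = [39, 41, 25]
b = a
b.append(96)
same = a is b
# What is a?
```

After line 1: a = [39, 41, 25]
After line 2 (b = a is an alias, same object): a = [39, 41, 25], b = [39, 41, 25]
After line 3 (b.append mutates the shared list): a = [39, 41, 25, 96], b = [39, 41, 25, 96]
After line 4 (same = a is b; same object -> True): same = True

[39, 41, 25, 96]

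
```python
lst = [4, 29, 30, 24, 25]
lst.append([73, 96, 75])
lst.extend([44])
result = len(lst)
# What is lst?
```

After line 1: lst = [4, 29, 30, 24, 25]
After line 2 (append adds [73, 96, 75] as single element): lst = [4, 29, 30, 24, 25, [73, 96, 75]]
After line 3 (extend unpacks [44], adds 44): lst = [4, 29, 30, 24, 25, [73, 96, 75], 44]
After line 4: result = len(lst) = 7

[4, 29, 30, 24, 25, [73, 96, 75], 44]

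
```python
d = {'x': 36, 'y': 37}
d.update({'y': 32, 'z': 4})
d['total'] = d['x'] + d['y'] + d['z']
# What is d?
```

After line 1: d = {'x': 36, 'y': 37}
After line 2 (y overwritten, z added): d = {'x': 36, 'y': 32, 'z': 4}
After line 3 (total = 36 + 32 + 4 = 72): d = {'x': 36, 'y': 32, 'z': 4, 'total': 72}

{'x': 36, 'y': 32, 'z': 4, 'total': 72}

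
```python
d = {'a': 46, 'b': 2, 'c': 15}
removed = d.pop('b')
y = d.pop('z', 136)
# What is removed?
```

After line 1: d = {'a': 46, 'b': 2, 'c': 15}
After line 2 (pop 'b' returns 2): d = {'a': 46, 'c': 15}, removed = 2
After line 3 (pop 'z' missing, returns default 136): d = {'a': 46, 'c': 15}, y = 136

2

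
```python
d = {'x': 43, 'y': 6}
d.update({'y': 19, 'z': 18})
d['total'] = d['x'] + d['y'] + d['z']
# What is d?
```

After line 1: d = {'x': 43, 'y': 6}
After line 2 (y overwritten, z added): d = {'x': 43, 'y': 19, 'z': 18}
After line 3 (total = 43 + 19 + 18 = 80): d = {'x': 43, 'y': 19, 'z': 18, 'total': 80}

{'x': 43, 'y': 19, 'z': 18, 'total': 80}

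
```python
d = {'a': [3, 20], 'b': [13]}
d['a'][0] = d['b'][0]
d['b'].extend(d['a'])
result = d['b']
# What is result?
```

After line 1: d = {'a': [3, 20], 'b': [13]}
After line 2 (a[0] = b[0] = 13): d = {'a': [13, 20], 'b': [13]}
After line 3 (b.extend(a) appends [13, 20]): d = {'a': [13, 20], 'b': [13, 13, 20]}
After line 4: result = d['b'] = [13, 13, 20]

[13, 13, 20]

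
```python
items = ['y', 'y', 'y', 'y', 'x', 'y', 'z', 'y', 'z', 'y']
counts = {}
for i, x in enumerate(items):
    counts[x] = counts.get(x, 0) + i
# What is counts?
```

Initial: counts = {}, items = ['y', 'y', 'y', 'y', 'x', 'y', 'z', 'y', 'z', 'y']
i=0, x='y': counts = {'y': 0}
i=1, x='y': counts = {'y': 1}
i=2, x='y': counts = {'y': 3}
i=3, x='y': counts = {'y': 6}
i=4, x='x': counts = {'y': 6, 'x': 4}
i=5, x='y': counts = {'y': 11, 'x': 4}
i=6, x='z': counts = {'y': 11, 'x': 4, 'z': 6}
i=7, x='y': counts = {'y': 18, 'x': 4, 'z': 6}
i=8, x='z': counts = {'y': 18, 'x': 4, 'z': 14}
i=9, x='y': counts = {'y': 27, 'x': 4, 'z': 14}

{'y': 27, 'x': 4, 'z': 14}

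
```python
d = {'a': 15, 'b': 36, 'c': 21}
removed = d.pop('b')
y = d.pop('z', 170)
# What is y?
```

After line 1: d = {'a': 15, 'b': 36, 'c': 21}
After line 2 (pop 'b' returns 36): d = {'a': 15, 'c': 21}, removed = 36
After line 3 (pop 'z' missing, returns default 170): d = {'a': 15, 'c': 21}, y = 170

170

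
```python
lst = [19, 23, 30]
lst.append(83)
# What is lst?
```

[19, 23, 30, 83]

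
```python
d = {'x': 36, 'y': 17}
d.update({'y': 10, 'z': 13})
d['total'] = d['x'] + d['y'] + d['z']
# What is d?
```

After line 1: d = {'x': 36, 'y': 17}
After line 2 (y overwritten, z added): d = {'x': 36, 'y': 10, 'z': 13}
After line 3 (total = 36 + 10 + 13 = 59): d = {'x': 36, 'y': 10, 'z': 13, 'total': 59}

{'x': 36, 'y': 10, 'z': 13, 'total': 59}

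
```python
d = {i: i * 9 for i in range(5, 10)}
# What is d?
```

{5: 45, 6: 54, 7: 63, 8: 72, 9: 81}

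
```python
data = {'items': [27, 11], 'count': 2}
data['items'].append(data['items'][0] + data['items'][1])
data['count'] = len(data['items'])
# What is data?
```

After line 1: data = {'items': [27, 11], 'count': 2}
After line 2 (append 27 + 11 = 38): data = {'items': [27, 11, 38], 'count': 2}
After line 3 (count = len(items) = 3): data = {'items': [27, 11, 38], 'count': 3}

{'items': [27, 11, 38], 'count': 3}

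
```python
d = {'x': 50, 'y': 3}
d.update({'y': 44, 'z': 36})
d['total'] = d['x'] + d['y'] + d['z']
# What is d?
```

After line 1: d = {'x': 50, 'y': 3}
After line 2 (y overwritten, z added): d = {'x': 50, 'y': 44, 'z': 36}
After line 3 (total = 50 + 44 + 36 = 130): d = {'x': 50, 'y': 44, 'z': 36, 'total': 130}

{'x': 50, 'y': 44, 'z': 36, 'total': 130}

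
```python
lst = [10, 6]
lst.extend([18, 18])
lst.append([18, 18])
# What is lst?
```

After line 1: lst = [10, 6]
After line 2 (extend unpacks [18, 18]): lst = [10, 6, 18, 18]
After line 3 (append adds [18, 18] as single element): lst = [10, 6, 18, 18, [18, 18]]

[10, 6, 18, 18, [18, 18]]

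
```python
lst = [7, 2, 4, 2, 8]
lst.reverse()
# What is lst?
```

[8, 2, 4, 2, 7]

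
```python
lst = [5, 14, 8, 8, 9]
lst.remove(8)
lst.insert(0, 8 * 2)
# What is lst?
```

After line 1: lst = [5, 14, 8, 8, 9]
After line 2 (remove first 8): lst = [5, 14, 8, 9]
After line 3 (insert 16 at index 0): lst = [16, 5, 14, 8, 9]

[16, 5, 14, 8, 9]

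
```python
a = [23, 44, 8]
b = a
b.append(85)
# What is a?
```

After line 1: a = [23, 44, 8]
After line 2 (b = a is an alias, same object): a = [23, 44, 8], b = [23, 44, 8]
After line 3 (b.append mutates the shared list): a = [23, 44, 8, 85], b = [23, 44, 8, 85]

[23, 44, 8, 85]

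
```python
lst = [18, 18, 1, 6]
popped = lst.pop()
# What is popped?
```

6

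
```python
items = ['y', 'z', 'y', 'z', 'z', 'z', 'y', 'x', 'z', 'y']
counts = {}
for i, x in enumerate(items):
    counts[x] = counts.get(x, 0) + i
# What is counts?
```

Initial: counts = {}, items = ['y', 'z', 'y', 'z', 'z', 'z', 'y', 'x', 'z', 'y']
i=0, x='y': counts = {'y': 0}
i=1, x='z': counts = {'y': 0, 'z': 1}
i=2, x='y': counts = {'y': 2, 'z': 1}
i=3, x='z': counts = {'y': 2, 'z': 4}
i=4, x='z': counts = {'y': 2, 'z': 8}
i=5, x='z': counts = {'y': 2, 'z': 13}
i=6, x='y': counts = {'y': 8, 'z': 13}
i=7, x='x': counts = {'y': 8, 'z': 13, 'x': 7}
i=8, x='z': counts = {'y': 8, 'z': 21, 'x': 7}
i=9, x='y': counts = {'y': 17, 'z': 21, 'x': 7}

{'y': 17, 'z': 21, 'x': 7}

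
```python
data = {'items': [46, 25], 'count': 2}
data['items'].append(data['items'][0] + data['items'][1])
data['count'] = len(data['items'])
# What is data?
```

After line 1: data = {'items': [46, 25], 'count': 2}
After line 2 (append 46 + 25 = 71): data = {'items': [46, 25, 71], 'count': 2}
After line 3 (count = len(items) = 3): data = {'items': [46, 25, 71], 'count': 3}

{'items': [46, 25, 71], 'count': 3}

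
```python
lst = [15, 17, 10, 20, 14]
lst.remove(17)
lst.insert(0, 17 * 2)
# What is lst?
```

After line 1: lst = [15, 17, 10, 20, 14]
After line 2 (remove first 17): lst = [15, 10, 20, 14]
After line 3 (insert 34 at index 0): lst = [34, 15, 10, 20, 14]

[34, 15, 10, 20, 14]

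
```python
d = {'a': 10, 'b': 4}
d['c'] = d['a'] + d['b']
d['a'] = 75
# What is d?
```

After line 1: d = {'a': 10, 'b': 4}
After line 2 (d['c'] = 10 + 4): d = {'a': 10, 'b': 4, 'c': 14}
After line 3: d = {'a': 75, 'b': 4, 'c': 14}

{'a': 75, 'b': 4, 'c': 14}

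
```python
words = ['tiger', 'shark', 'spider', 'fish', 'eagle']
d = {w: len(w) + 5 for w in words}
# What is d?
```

{'tiger': 10, 'shark': 10, 'spider': 11, 'fish': 9, 'eagle': 10}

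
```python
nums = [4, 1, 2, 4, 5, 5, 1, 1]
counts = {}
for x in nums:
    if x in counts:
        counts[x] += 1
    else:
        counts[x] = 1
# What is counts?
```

Initial: counts = {}, nums = [4, 1, 2, 4, 5, 5, 1, 1]
See 4: counts = {4: 1}
See 1: counts = {4: 1, 1: 1}
See 2: counts = {4: 1, 1: 1, 2: 1}
See 4: counts = {4: 2, 1: 1, 2: 1}
See 5: counts = {4: 2, 1: 1, 2: 1, 5: 1}
See 5: counts = {4: 2, 1: 1, 2: 1, 5: 2}
See 1: counts = {4: 2, 1: 2, 2: 1, 5: 2}
See 1: counts = {4: 2, 1: 3, 2: 1, 5: 2}

{4: 2, 1: 3, 2: 1, 5: 2}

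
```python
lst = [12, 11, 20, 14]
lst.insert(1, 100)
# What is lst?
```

[12, 100, 11, 20, 14]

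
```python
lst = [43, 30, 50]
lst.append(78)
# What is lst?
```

[43, 30, 50, 78]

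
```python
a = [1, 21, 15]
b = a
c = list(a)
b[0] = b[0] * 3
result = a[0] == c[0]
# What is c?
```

After line 1: a = [1, 21, 15]
After line 2 (b = a, alias): a = [1, 21, 15], b = [1, 21, 15]
After line 3 (c = list(a) is a copy, new object): c = [1, 21, 15]
After line 4 (b[0] = 1 * 3 = 3; mutates shared a/b): a = b = [3, 21, 15], c = [1, 21, 15]
After line 5 (a[0] = 3, c[0] = 1; result = False)

[1, 21, 15]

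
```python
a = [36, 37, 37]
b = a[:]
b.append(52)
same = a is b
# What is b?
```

After line 1: a = [36, 37, 37]
After line 2 (b = a[:] is a shallow copy, new object): a = [36, 37, 37], b = [36, 37, 37]
After line 3 (append only mutates b): a = [36, 37, 37], b = [36, 37, 37, 52]
After line 4 (same = a is b; different objects -> False): same = False

[36, 37, 37, 52]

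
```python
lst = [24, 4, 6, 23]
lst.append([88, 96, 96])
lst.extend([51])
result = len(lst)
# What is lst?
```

After line 1: lst = [24, 4, 6, 23]
After line 2 (append adds [88, 96, 96] as single element): lst = [24, 4, 6, 23, [88, 96, 96]]
After line 3 (extend unpacks [51], adds 51): lst = [24, 4, 6, 23, [88, 96, 96], 51]
After line 4: result = len(lst) = 6

[24, 4, 6, 23, [88, 96, 96], 51]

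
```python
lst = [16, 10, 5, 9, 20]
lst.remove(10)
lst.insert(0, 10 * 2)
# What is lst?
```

After line 1: lst = [16, 10, 5, 9, 20]
After line 2 (remove first 10): lst = [16, 5, 9, 20]
After line 3 (insert 20 at index 0): lst = [20, 16, 5, 9, 20]

[20, 16, 5, 9, 20]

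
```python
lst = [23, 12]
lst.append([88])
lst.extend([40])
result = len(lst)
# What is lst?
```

After line 1: lst = [23, 12]
After line 2 (append adds [88] as single element): lst = [23, 12, [88]]
After line 3 (extend unpacks [40], adds 40): lst = [23, 12, [88], 40]
After line 4: result = len(lst) = 4

[23, 12, [88], 40]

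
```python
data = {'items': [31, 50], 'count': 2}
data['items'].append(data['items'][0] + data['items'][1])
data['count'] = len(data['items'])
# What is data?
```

After line 1: data = {'items': [31, 50], 'count': 2}
After line 2 (append 31 + 50 = 81): data = {'items': [31, 50, 81], 'count': 2}
After line 3 (count = len(items) = 3): data = {'items': [31, 50, 81], 'count': 3}

{'items': [31, 50, 81], 'count': 3}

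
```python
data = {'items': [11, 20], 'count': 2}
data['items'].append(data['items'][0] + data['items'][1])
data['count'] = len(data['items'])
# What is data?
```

After line 1: data = {'items': [11, 20], 'count': 2}
After line 2 (append 11 + 20 = 31): data = {'items': [11, 20, 31], 'count': 2}
After line 3 (count = len(items) = 3): data = {'items': [11, 20, 31], 'count': 3}

{'items': [11, 20, 31], 'count': 3}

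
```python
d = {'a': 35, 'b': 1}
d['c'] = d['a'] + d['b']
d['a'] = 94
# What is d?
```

After line 1: d = {'a': 35, 'b': 1}
After line 2 (d['c'] = 35 + 1): d = {'a': 35, 'b': 1, 'c': 36}
After line 3: d = {'a': 94, 'b': 1, 'c': 36}

{'a': 94, 'b': 1, 'c': 36}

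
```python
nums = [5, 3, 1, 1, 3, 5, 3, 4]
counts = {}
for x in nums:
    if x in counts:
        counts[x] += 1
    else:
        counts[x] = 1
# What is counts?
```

Initial: counts = {}, nums = [5, 3, 1, 1, 3, 5, 3, 4]
See 5: counts = {5: 1}
See 3: counts = {5: 1, 3: 1}
See 1: counts = {5: 1, 3: 1, 1: 1}
See 1: counts = {5: 1, 3: 1, 1: 2}
See 3: counts = {5: 1, 3: 2, 1: 2}
See 5: counts = {5: 2, 3: 2, 1: 2}
See 3: counts = {5: 2, 3: 3, 1: 2}
See 4: counts = {5: 2, 3: 3, 1: 2, 4: 1}

{5: 2, 3: 3, 1: 2, 4: 1}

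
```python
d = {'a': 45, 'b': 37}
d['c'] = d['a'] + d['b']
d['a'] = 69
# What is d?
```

After line 1: d = {'a': 45, 'b': 37}
After line 2 (d['c'] = 45 + 37): d = {'a': 45, 'b': 37, 'c': 82}
After line 3: d = {'a': 69, 'b': 37, 'c': 82}

{'a': 69, 'b': 37, 'c': 82}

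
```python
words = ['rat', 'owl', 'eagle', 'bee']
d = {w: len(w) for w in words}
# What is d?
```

{'rat': 3, 'owl': 3, 'eagle': 5, 'bee': 3}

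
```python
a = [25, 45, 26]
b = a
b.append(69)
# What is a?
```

After line 1: a = [25, 45, 26]
After line 2 (b = a is an alias, same object): a = [25, 45, 26], b = [25, 45, 26]
After line 3 (b.append mutates the shared list): a = [25, 45, 26, 69], b = [25, 45, 26, 69]

[25, 45, 26, 69]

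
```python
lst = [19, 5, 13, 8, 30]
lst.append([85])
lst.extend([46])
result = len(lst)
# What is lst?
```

After line 1: lst = [19, 5, 13, 8, 30]
After line 2 (append adds [85] as single element): lst = [19, 5, 13, 8, 30, [85]]
After line 3 (extend unpacks [46], adds 46): lst = [19, 5, 13, 8, 30, [85], 46]
After line 4: result = len(lst) = 7

[19, 5, 13, 8, 30, [85], 46]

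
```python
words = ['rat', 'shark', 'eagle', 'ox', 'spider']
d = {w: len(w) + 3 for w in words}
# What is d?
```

{'rat': 6, 'shark': 8, 'eagle': 8, 'ox': 5, 'spider': 9}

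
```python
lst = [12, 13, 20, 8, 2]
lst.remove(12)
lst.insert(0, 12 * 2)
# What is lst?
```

After line 1: lst = [12, 13, 20, 8, 2]
After line 2 (remove first 12): lst = [13, 20, 8, 2]
After line 3 (insert 24 at index 0): lst = [24, 13, 20, 8, 2]

[24, 13, 20, 8, 2]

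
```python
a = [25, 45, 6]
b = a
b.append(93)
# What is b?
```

After line 1: a = [25, 45, 6]
After line 2 (b = a is an alias, same object): a = [25, 45, 6], b = [25, 45, 6]
After line 3 (b.append mutates the shared list): a = [25, 45, 6, 93], b = [25, 45, 6, 93]

[25, 45, 6, 93]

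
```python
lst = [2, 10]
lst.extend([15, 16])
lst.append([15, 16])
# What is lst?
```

After line 1: lst = [2, 10]
After line 2 (extend unpacks [15, 16]): lst = [2, 10, 15, 16]
After line 3 (append adds [15, 16] as single element): lst = [2, 10, 15, 16, [15, 16]]

[2, 10, 15, 16, [15, 16]]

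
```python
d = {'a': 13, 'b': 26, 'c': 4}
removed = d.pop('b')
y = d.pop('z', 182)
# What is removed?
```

After line 1: d = {'a': 13, 'b': 26, 'c': 4}
After line 2 (pop 'b' returns 26): d = {'a': 13, 'c': 4}, removed = 26
After line 3 (pop 'z' missing, returns default 182): d = {'a': 13, 'c': 4}, y = 182

26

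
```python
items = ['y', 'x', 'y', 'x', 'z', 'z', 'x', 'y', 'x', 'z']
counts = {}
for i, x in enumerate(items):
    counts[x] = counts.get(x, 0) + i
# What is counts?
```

Initial: counts = {}, items = ['y', 'x', 'y', 'x', 'z', 'z', 'x', 'y', 'x', 'z']
i=0, x='y': counts = {'y': 0}
i=1, x='x': counts = {'y': 0, 'x': 1}
i=2, x='y': counts = {'y': 2, 'x': 1}
i=3, x='x': counts = {'y': 2, 'x': 4}
i=4, x='z': counts = {'y': 2, 'x': 4, 'z': 4}
i=5, x='z': counts = {'y': 2, 'x': 4, 'z': 9}
i=6, x='x': counts = {'y': 2, 'x': 10, 'z': 9}
i=7, x='y': counts = {'y': 9, 'x': 10, 'z': 9}
i=8, x='x': counts = {'y': 9, 'x': 18, 'z': 9}
i=9, x='z': counts = {'y': 9, 'x': 18, 'z': 18}

{'y': 9, 'x': 18, 'z': 18}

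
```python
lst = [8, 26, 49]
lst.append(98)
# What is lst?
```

[8, 26, 49, 98]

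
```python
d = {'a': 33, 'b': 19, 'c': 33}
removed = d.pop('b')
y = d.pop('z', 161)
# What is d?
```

After line 1: d = {'a': 33, 'b': 19, 'c': 33}
After line 2 (pop 'b' returns 19): d = {'a': 33, 'c': 33}, removed = 19
After line 3 (pop 'z' missing, returns default 161): d = {'a': 33, 'c': 33}, y = 161

{'a': 33, 'c': 33}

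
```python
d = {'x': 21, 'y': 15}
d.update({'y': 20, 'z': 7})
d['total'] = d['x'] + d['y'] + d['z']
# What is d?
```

After line 1: d = {'x': 21, 'y': 15}
After line 2 (y overwritten, z added): d = {'x': 21, 'y': 20, 'z': 7}
After line 3 (total = 21 + 20 + 7 = 48): d = {'x': 21, 'y': 20, 'z': 7, 'total': 48}

{'x': 21, 'y': 20, 'z': 7, 'total': 48}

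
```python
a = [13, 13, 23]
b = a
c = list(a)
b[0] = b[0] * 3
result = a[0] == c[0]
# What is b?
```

After line 1: a = [13, 13, 23]
After line 2 (b = a, alias): a = [13, 13, 23], b = [13, 13, 23]
After line 3 (c = list(a) is a copy, new object): c = [13, 13, 23]
After line 4 (b[0] = 13 * 3 = 39; mutates shared a/b): a = b = [39, 13, 23], c = [13, 13, 23]
After line 5 (a[0] = 39, c[0] = 13; result = False)

[39, 13, 23]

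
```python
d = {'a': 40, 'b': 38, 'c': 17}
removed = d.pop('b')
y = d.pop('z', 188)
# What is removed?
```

After line 1: d = {'a': 40, 'b': 38, 'c': 17}
After line 2 (pop 'b' returns 38): d = {'a': 40, 'c': 17}, removed = 38
After line 3 (pop 'z' missing, returns default 188): d = {'a': 40, 'c': 17}, y = 188

38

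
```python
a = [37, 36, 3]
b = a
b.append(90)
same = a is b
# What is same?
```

After line 1: a = [37, 36, 3]
After line 2 (b = a is an alias, same object): a = [37, 36, 3], b = [37, 36, 3]
After line 3 (b.append mutates the shared list): a = [37, 36, 3, 90], b = [37, 36, 3, 90]
After line 4 (same = a is b; same object -> True): same = True

True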